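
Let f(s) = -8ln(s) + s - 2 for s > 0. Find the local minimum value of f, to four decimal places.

-10.6355

f'(s) = -8/s + 1 = 0 gives s = 8.
f''(s) = 8/s², which is positive for s > 0, so this is a local minimum.
f(8) = -8·ln(8) + 8 - 2 ≈ -10.6355.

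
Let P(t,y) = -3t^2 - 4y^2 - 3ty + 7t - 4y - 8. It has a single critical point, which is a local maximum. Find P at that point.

16/39

∂P/∂t = -6t - 3y + 7 = 0 and ∂P/∂y = -3t - 8y - 4 = 0, so (t, y) = (68/39, -15/13).
The Hessian has P_{tt} = -6, P_{yy} = -8, P_{ty} = -3, giving D = 39 > 0 with P_{tt} < 0, so the point is a local maximum.
P(68/39, -15/13) = 16/39.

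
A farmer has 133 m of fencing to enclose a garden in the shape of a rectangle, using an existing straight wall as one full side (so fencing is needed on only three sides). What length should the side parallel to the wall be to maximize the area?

Let the sides perpendicular to the wall have length x and the parallel side y, so 2x + y = 133 and the area is A = xy = x(133 − 2x).
A'(x) = 133 − 4x = 0 gives x = 133/4, and A''(x) = −4 < 0 confirms a maximum.
Then y = 133 − 2·133/4 = 133/2 and A = 17689/8.

133/2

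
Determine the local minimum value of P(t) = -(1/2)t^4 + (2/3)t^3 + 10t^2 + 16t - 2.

P'(t) = -2t^3 + 2t^2 + 20t + 16. Setting P'(t) = 0 gives t ∈ {-2, -1, 4}.
P''(t) = -6t^2 + 4t + 20. P''(-2) = -12 < 0 ⇒ local maximum; P''(-1) = 10 > 0 ⇒ local minimum; P''(4) = -60 < 0 ⇒ local maximum.
So the local minimum value is P(-1) = -55/6.

-55/6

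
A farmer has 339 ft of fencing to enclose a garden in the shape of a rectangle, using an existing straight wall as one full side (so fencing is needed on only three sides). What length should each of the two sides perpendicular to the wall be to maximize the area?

Let the sides perpendicular to the wall have length x and the parallel side y, so 2x + y = 339 and the area is A = xy = x(339 − 2x).
A'(x) = 339 − 4x = 0 gives x = 339/4, and A''(x) = −4 < 0 confirms a maximum.
Then y = 339 − 2·339/4 = 339/2 and A = 114921/8.

339/4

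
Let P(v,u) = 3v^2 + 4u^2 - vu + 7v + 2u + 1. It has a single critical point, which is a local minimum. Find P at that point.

-175/47

∂P/∂v = 6v - u + 7 = 0 and ∂P/∂u = -v + 8u + 2 = 0, so (v, u) = (-58/47, -19/47).
The Hessian has P_{vv} = 6, P_{uu} = 8, P_{vu} = -1, giving D = 47 > 0 with P_{vv} > 0, so the point is a local minimum.
P(-58/47, -19/47) = -175/47.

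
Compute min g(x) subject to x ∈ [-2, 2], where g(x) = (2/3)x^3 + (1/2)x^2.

g'(x) = 2x^2 + x, which vanishes at x = -1/2 and x = 0.
Evaluating at the critical points and endpoints: g(-2) = -10/3, g(-1/2) = 1/24, g(0) = 0, g(2) = 22/3.
The minimum over the interval is -10/3, attained at x = -2.

-10/3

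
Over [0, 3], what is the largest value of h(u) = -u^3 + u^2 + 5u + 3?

256/27

The derivative is -3u^2 + 2u + 5, whose only zero in [0, 3] is u = 5/3.
Compare values at every candidate in [0, 3]: h(0) = 3,  h(5/3) = 256/27,  h(3) = 0.
So the maximum is h(5/3) = 256/27.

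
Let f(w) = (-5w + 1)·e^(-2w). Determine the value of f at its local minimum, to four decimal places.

By the product rule, f'(w) = (10w - 7)·e^(-2w). Since e^(-2w) > 0, the only critical point is w = 7/10.
f''(7/10) has the same sign as 10 > 0, so this is a local minimum.
f(7/10) = (-5/2)·e^(-7/5) ≈ -0.6165.

-0.6165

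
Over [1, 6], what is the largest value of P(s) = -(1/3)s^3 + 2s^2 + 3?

41/3

Differentiating, P'(s) = -s^2 + 4s; whose only zero in [1, 6] is s = 4.
Compare values at every candidate in [1, 6]: P(1) = 14/3, P(4) = 41/3, P(6) = 3.
Hence the absolute maximum is 41/3 at s = 4.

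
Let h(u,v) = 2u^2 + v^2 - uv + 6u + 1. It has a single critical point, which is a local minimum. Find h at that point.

∂h/∂u = 4u - v + 6 = 0 and ∂h/∂v = -u + 2v = 0, so (u, v) = (-12/7, -6/7).
The Hessian has h_{uu} = 4, h_{vv} = 2, h_{uv} = -1, giving D = 7 > 0 with h_{uu} > 0, so the point is a local minimum.
h(-12/7, -6/7) = -29/7.

-29/7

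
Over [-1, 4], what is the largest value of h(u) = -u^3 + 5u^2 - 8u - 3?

h'(u) = -3u^2 + 10u - 8, which vanishes at u = 4/3 and u = 2.
Compare values at every candidate in [-1, 4]: h(-1) = 11,  h(4/3) = -193/27,  h(2) = -7,  h(4) = -19.
Hence the absolute maximum is 11 at u = -1.

11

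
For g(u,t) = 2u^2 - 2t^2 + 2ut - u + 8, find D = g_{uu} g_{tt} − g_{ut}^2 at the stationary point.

-20

∂g/∂u = 4u + 2t - 1 = 0 and ∂g/∂t = 2u - 4t = 0, so (u, t) = (1/5, 1/10).
The Hessian has g_{uu} = 4, g_{tt} = -4, g_{ut} = 2, giving D = -20 < 0, so the point is a saddle point.
D = (4)·(-4) − (2)^2 = -20.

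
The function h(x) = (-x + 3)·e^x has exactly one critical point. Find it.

Differentiating with the product rule gives h'(x) = (-x + 2)·e^x. Since e^x > 0, the only critical point is x = 2.
h''(2) has the same sign as -1 < 0, so this is a local maximum.
h(2) = (1)·e^(2) ≈ 7.3891.

2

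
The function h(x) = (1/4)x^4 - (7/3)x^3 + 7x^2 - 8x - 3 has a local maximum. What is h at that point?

Critical points: h'(x) = x^3 - 7x^2 + 14x - 8 vanishes at x = 1, 2, 4.
Since h''(x) = 3x^2 - 14x + 14, we get h''(1) = 3 > 0 ⇒ local minimum; h''(2) = -2 < 0 ⇒ local maximum; h''(4) = 6 > 0 ⇒ local minimum.
So the local maximum value is h(2) = -17/3.

-17/3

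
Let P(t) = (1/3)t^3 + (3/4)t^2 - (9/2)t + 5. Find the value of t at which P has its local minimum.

3/2

P'(t) = t^2 + (3/2)t - 9/2. Setting P'(t) = 0 gives t ∈ {-3, 3/2}.
Since P''(t) = 2t + 3/2, we get P''(-3) = -9/2 < 0 ⇒ local maximum; P''(3/2) = 9/2 > 0 ⇒ local minimum.
Thus P has its local minimum at t = 3/2, with value 17/16.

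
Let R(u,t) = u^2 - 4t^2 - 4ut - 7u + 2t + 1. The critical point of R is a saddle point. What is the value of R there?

∂R/∂u = 2u - 4t - 7 = 0 and ∂R/∂t = -4u - 8t + 2 = 0, so (u, t) = (2, -3/4).
The Hessian has R_{uu} = 2, R_{tt} = -8, R_{ut} = -4, giving D = -32 < 0, so the point is a saddle point.
R(2, -3/4) = -27/4.

-27/4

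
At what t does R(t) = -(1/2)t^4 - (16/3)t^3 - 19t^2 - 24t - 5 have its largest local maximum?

Critical points: R'(t) = -2t^3 - 16t^2 - 38t - 24 vanishes at t = -4, -3, -1.
Second-derivative test with R''(t) = -6t^2 - 32t - 38: R''(-4) = -6 < 0 ⇒ local maximum; R''(-3) = 4 > 0 ⇒ local minimum; R''(-1) = -12 < 0 ⇒ local maximum.
Thus R has its largest local maximum at t = -1, with value 29/6.

-1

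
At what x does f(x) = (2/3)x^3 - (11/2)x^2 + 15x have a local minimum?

f'(x) = 2x^2 - 11x + 15 = 0 at x = 5/2, 3.
f''(x) = 4x - 11. f''(5/2) = -1 < 0 ⇒ local maximum; f''(3) = 1 > 0 ⇒ local minimum.
Thus f has its local minimum at x = 3, with value 27/2.

3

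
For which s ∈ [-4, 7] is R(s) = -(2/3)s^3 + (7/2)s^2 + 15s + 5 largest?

Differentiating, R'(s) = -2s^2 + 7s + 15; which vanishes at s = -3/2 and s = 5.
Candidates: R(-4) = 131/3, R(-3/2) = -59/8, R(5) = 505/6, R(7) = 317/6.
The maximum over the interval is 505/6, attained at s = 5.

5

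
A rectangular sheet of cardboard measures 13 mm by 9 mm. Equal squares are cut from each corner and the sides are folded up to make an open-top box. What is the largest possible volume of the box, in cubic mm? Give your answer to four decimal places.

With cut size x, the volume is V(x) = x(13 − 2x)(9 − 2x) for 0 < x < 4.5.
V'(x) = 12x^2 − 88x + 117. Setting V'(x) = 0 gives x ≈ 1.7446 (the root in (0, 4.5)).
V''(x) = 24x − 88 is negative there, so this is the maximum; V ≈ 91.4382.

91.4382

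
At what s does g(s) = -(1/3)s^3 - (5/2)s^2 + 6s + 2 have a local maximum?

g'(s) = -s^2 - 5s + 6 = 0 at s = -6, 1.
g''(s) = -2s - 5. g''(-6) = 7 > 0 ⇒ local minimum; g''(1) = -7 < 0 ⇒ local maximum.
The local maximum is g(1) = 31/6.

1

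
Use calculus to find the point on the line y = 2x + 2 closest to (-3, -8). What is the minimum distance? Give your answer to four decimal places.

Minimize D(x)^2 = (x + 3)^2 + (2x + 10)^2.
d/dx[D^2] = 2(x + 3) + 2·2·(2x + 10) = 0 ⇒ x = -23/5.
Then y = -36/5 and the distance is √(16/5) ≈ 1.7889.

1.7889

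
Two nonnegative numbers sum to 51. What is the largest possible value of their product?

With x + y = 51, the product is P(x) = x(51 − x).
P'(x) = 51 − 2x = 0 gives x = 51/2; P'' = −2 < 0, so this is the maximum.
P = 51/2·51/2 = 2601/4.

2601/4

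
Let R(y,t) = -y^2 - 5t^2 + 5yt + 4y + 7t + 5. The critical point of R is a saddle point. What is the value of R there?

∂R/∂y = -2y + 5t + 4 = 0 and ∂R/∂t = 5y - 10t + 7 = 0, so (y, t) = (-15, -34/5).
The Hessian has R_{yy} = -2, R_{tt} = -10, R_{yt} = 5, giving D = -5 < 0, so the point is a saddle point.
R(-15, -34/5) = -244/5.

-244/5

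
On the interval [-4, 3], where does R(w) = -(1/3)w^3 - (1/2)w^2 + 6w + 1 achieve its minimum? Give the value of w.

-3

The derivative is -w^2 - w + 6, which vanishes at w = -3 and w = 2.
Candidates: R(-4) = -29/3; R(-3) = -25/2; R(2) = 25/3; R(3) = 11/2.
So the minimum is R(-3) = -25/2.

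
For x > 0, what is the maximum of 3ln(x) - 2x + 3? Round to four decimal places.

R'(x) = 3/x − 2 = 0 gives x = 3/2.
R''(x) = -3/x², which is negative for x > 0, so this is a local maximum.
R(3/2) = 3·ln(3/2) - 3 + 3 ≈ 1.2164.

1.2164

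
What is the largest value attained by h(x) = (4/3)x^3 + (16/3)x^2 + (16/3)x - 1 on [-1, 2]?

125/3

h'(x) = 4x^2 + (32/3)x + 16/3, whose only zero in [-1, 2] is x = -2/3.
Compare values at every candidate in [-1, 2]: h(-1) = -7/3, h(-2/3) = -209/81, h(2) = 125/3.
The maximum over the interval is 125/3, attained at x = 2.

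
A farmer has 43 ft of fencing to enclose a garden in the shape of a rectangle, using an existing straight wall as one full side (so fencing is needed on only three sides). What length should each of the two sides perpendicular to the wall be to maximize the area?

Let the sides perpendicular to the wall have length x and the parallel side y, so 2x + y = 43 and the area is A = xy = x(43 − 2x).
A'(x) = 43 − 4x = 0 gives x = 43/4, and A''(x) = −4 < 0 confirms a maximum.
Then y = 43 − 2·43/4 = 43/2 and A = 1849/8.

43/4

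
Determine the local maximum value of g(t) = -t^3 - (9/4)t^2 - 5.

g'(t) = -3t^2 - (9/2)t. Setting g'(t) = 0 gives t ∈ {-3/2, 0}.
g''(t) = -6t - 9/2. g''(-3/2) = 9/2 > 0 ⇒ local minimum; g''(0) = -9/2 < 0 ⇒ local maximum.
So the local maximum value is g(0) = -5.

-5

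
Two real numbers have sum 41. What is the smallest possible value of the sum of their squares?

1681/2

With a + b = 41, a^2 + b^2 = a^2 + (41 − a)^2.
The derivative 2a − 2(41 − a) = 4a − 82 vanishes at a = 41/2; second derivative 4 > 0, a minimum.
The minimum is 2·(41/2)^2 = 1681/2.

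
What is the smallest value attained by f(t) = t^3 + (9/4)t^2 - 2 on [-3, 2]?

-35/4

The derivative is 3t^2 + (9/2)t, which vanishes at t = -3/2 and t = 0.
Compare values at every candidate in [-3, 2]: f(-3) = -35/4,  f(-3/2) = -5/16,  f(0) = -2,  f(2) = 15.
Hence the absolute minimum is -35/4 at t = -3.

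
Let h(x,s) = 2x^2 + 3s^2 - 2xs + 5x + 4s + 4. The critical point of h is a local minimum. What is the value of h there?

∂h/∂x = 4x - 2s + 5 = 0 and ∂h/∂s = -2x + 6s + 4 = 0, so (x, s) = (-19/10, -13/10).
The Hessian has h_{xx} = 4, h_{ss} = 6, h_{xs} = -2, giving D = 20 > 0 with h_{xx} > 0, so the point is a local minimum.
h(-19/10, -13/10) = -67/20.

-67/20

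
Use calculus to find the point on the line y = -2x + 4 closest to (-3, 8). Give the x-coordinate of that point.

-11/5

Minimize D(x)^2 = (x + 3)^2 + (-2x - 4)^2.
d/dx[D^2] = 2(x + 3) + 2·(-2)·(-2x - 4) = 0 ⇒ x = -11/5.
Then y = 42/5 and the distance is √(4/5) ≈ 0.8944.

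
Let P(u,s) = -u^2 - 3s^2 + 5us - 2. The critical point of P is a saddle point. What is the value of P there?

∂P/∂u = -2u + 5s = 0 and ∂P/∂s = 5u - 6s = 0, so (u, s) = (0, 0).
The Hessian has P_{uu} = -2, P_{ss} = -6, P_{us} = 5, giving D = -13 < 0, so the point is a saddle point.
P(0, 0) = -2.

-2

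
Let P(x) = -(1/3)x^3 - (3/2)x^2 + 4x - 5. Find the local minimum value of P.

-71/3

P'(x) = -x^2 - 3x + 4. Setting P'(x) = 0 gives x ∈ {-4, 1}.
Since P''(x) = -2x - 3, we get P''(-4) = 5 > 0 ⇒ local minimum; P''(1) = -5 < 0 ⇒ local maximum.
Thus P has its local minimum at x = -4, with value -71/3.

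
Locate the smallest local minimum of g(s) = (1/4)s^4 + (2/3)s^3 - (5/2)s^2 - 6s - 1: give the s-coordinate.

2

g'(s) = s^3 + 2s^2 - 5s - 6 = 0 at s = -3, -1, 2.
g''(s) = 3s^2 + 4s - 5. g''(-3) = 10 > 0 ⇒ local minimum; g''(-1) = -6 < 0 ⇒ local maximum; g''(2) = 15 > 0 ⇒ local minimum.
Thus g has its smallest local minimum at s = 2, with value -41/3.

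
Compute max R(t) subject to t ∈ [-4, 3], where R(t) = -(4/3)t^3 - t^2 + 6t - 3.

The derivative is -4t^2 - 2t + 6, which vanishes at t = -3/2 and t = 1.
Evaluating at the critical points and endpoints: R(-4) = 127/3,  R(-3/2) = -39/4,  R(1) = 2/3,  R(3) = -30.
So the maximum is R(-4) = 127/3.

127/3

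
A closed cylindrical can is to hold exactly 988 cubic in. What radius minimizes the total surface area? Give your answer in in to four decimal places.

5.3975

With radius r and height h, πr²h = 988 so h = 988/(πr²), and S(r) = 2πr² + 2πrh = 2πr² + 2·988/r.
S'(r) = 4πr − 2·988/r² = 0 ⇒ r³ = 988/(2π), so r ≈ 5.3975 and h = 2r ≈ 10.7950.
S''(r) = 4π + 4·988/r³ > 0, so this is the minimum; S ≈ 549.1435.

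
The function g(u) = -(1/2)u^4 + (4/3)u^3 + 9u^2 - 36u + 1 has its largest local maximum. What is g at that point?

g'(u) = -2u^3 + 4u^2 + 18u - 36. Setting g'(u) = 0 gives u ∈ {-3, 2, 3}.
g''(u) = -6u^2 + 8u + 18. g''(-3) = -60 < 0 ⇒ local maximum; g''(2) = 10 > 0 ⇒ local minimum; g''(3) = -12 < 0 ⇒ local maximum.
So the largest local maximum value is g(-3) = 227/2.

227/2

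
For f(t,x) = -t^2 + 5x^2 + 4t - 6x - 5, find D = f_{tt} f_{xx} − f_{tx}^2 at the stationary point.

-20

∂f/∂t = -2t + 4 = 0 and ∂f/∂x = 10x - 6 = 0, so (t, x) = (2, 3/5).
The Hessian has f_{tt} = -2, f_{xx} = 10, f_{tx} = 0, giving D = -20 < 0, so the point is a saddle point.
D = (-2)·(10) − (0)^2 = -20.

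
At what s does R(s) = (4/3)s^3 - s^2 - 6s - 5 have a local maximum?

-1

R'(s) = 4s^2 - 2s - 6. Setting R'(s) = 0 gives s ∈ {-1, 3/2}.
Since R''(s) = 8s - 2, we get R''(-1) = -10 < 0 ⇒ local maximum; R''(3/2) = 10 > 0 ⇒ local minimum.
The local maximum is R(-1) = -4/3.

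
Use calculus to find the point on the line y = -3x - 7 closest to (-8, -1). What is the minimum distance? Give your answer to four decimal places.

Minimize D(x)^2 = (x + 8)^2 + (-3x - 6)^2.
d/dx[D^2] = 2(x + 8) + 2·(-3)·(-3x - 6) = 0 ⇒ x = -13/5.
Then y = 4/5 and the distance is √(162/5) ≈ 5.6921.

5.6921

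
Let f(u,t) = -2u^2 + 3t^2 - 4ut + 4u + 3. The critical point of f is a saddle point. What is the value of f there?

∂f/∂u = -4u - 4t + 4 = 0 and ∂f/∂t = -4u + 6t = 0, so (u, t) = (3/5, 2/5).
The Hessian has f_{uu} = -4, f_{tt} = 6, f_{ut} = -4, giving D = -40 < 0, so the point is a saddle point.
f(3/5, 2/5) = 21/5.

21/5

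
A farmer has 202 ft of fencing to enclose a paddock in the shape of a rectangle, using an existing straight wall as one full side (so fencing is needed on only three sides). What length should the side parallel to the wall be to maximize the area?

101

Let the sides perpendicular to the wall have length x and the parallel side y, so 2x + y = 202 and the area is A = xy = x(202 − 2x).
A'(x) = 202 − 4x = 0 gives x = 101/2, and A''(x) = −4 < 0 confirms a maximum.
Then y = 202 − 2·101/2 = 101 and A = 10201/2.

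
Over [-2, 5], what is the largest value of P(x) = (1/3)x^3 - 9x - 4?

34/3

Differentiating, P'(x) = x^2 - 9; whose only zero in [-2, 5] is x = 3.
Evaluating at the critical points and endpoints: P(-2) = 34/3,  P(3) = -22,  P(5) = -22/3.
Hence the absolute maximum is 34/3 at x = -2.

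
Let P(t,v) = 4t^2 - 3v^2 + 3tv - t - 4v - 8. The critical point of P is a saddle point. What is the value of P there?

∂P/∂t = 8t + 3v - 1 = 0 and ∂P/∂v = 3t - 6v - 4 = 0, so (t, v) = (6/19, -29/57).
The Hessian has P_{tt} = 8, P_{vv} = -6, P_{tv} = 3, giving D = -57 < 0, so the point is a saddle point.
P(6/19, -29/57) = -407/57.

-407/57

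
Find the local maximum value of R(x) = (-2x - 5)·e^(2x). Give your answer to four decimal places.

R'(x) = (-2)·e^(2x) + (-2x - 5)·2·e^(2x) = (-4x - 12)·e^(2x). Since e^(2x) > 0, the only critical point is x = -3.
R''(-3) has the same sign as -4 < 0, so this is a local maximum.
R(-3) = (1)·e^(-6) ≈ 0.0025.

0.0025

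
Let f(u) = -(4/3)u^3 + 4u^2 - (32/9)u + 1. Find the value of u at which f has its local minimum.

f'(u) = -4u^2 + 8u - 32/9 = 0 at u = 2/3, 4/3.
f''(u) = -8u + 8. f''(2/3) = 8/3 > 0 ⇒ local minimum; f''(4/3) = -8/3 < 0 ⇒ local maximum.
Thus f has its local minimum at u = 2/3, with value 1/81.

2/3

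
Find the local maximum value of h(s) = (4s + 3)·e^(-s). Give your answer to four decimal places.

3.1152

h'(s) = 4·e^(-s) + (4s + 3)·(-1)·e^(-s) = (-4s + 1)·e^(-s). Since e^(-s) > 0, the only critical point is s = 1/4.
h''(1/4) has the same sign as -4 < 0, so this is a local maximum.
h(1/4) = (4)·e^(-1/4) ≈ 3.1152.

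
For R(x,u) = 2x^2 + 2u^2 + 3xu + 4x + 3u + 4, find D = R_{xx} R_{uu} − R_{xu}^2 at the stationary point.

∂R/∂x = 4x + 3u + 4 = 0 and ∂R/∂u = 3x + 4u + 3 = 0, so (x, u) = (-1, 0).
The Hessian has R_{xx} = 4, R_{uu} = 4, R_{xu} = 3, giving D = 7 > 0 with R_{xx} > 0, so the point is a local minimum.
D = (4)·(4) − (3)^2 = 7.

7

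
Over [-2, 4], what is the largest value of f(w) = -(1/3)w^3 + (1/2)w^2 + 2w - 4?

The derivative is -w^2 + w + 2, which vanishes at w = -1 and w = 2.
Compare values at every candidate in [-2, 4]: f(-2) = -10/3, f(-1) = -31/6, f(2) = -2/3, f(4) = -28/3.
Hence the absolute maximum is -2/3 at w = 2.

-2/3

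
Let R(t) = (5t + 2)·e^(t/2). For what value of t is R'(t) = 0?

-12/5

R'(t) = 5·e^(t/2) + (5t + 2)·(1/2)·e^(t/2) = ((5/2)t + 6)·e^(t/2). Since e^(t/2) > 0, the only critical point is t = -12/5.
R''(-12/5) has the same sign as 5/2 > 0, so this is a local minimum.
R(-12/5) = (-10)·e^(-6/5) ≈ -3.0119.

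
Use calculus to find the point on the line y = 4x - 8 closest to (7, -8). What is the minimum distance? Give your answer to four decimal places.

Minimize D(x)^2 = (x - 7)^2 + (4x)^2.
d/dx[D^2] = 2(x - 7) + 2·4·(4x) = 0 ⇒ x = 7/17.
Then y = -108/17 and the distance is √(784/17) ≈ 6.7910.

6.7910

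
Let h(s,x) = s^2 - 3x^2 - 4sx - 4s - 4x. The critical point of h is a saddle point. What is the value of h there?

∂h/∂s = 2s - 4x - 4 = 0 and ∂h/∂x = -4s - 6x - 4 = 0, so (s, x) = (2/7, -6/7).
The Hessian has h_{ss} = 2, h_{xx} = -6, h_{sx} = -4, giving D = -28 < 0, so the point is a saddle point.
h(2/7, -6/7) = 8/7.

8/7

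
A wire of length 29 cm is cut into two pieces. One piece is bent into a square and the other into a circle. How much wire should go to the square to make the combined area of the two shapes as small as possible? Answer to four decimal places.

16.2429

Let x be the length used for the square. Square side x/4; circle radius (29−x)/(2π).
A(x) = (x/4)² + π·((29−x)/(2π))² = x²/16 + (29−x)²/(4π) for 0 ≤ x ≤ 29. A'(x) = x/8 − (29−x)/(2π) = 0 gives x = 4·29/(π+4) ≈ 16.2429.
A'' = 1/8 + 1/(2π) > 0, so this gives the minimum combined area; x ≈ 16.2429 cm to the square.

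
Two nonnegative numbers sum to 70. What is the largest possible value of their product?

1225

With x + y = 70, the product is P(x) = x(70 − x).
P'(x) = 70 − 2x = 0 gives x = 35; P'' = −2 < 0, so this is the maximum.
P = 35·35 = 1225.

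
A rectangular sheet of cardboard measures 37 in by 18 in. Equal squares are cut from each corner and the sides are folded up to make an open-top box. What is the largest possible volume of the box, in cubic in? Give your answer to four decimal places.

With cut size x, the volume is V(x) = x(37 − 2x)(18 − 2x) for 0 < x < 9.
V'(x) = 12x^2 − 220x + 666. Setting V'(x) = 0 gives x ≈ 3.8255 (the root in (0, 9)).
V''(x) = 24x − 220 is negative there, so this is the maximum; V ≈ 1161.9298.

1161.9298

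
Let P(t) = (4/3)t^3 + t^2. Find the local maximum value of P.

Critical points: P'(t) = 4t^2 + 2t vanishes at t = -1/2, 0.
Second-derivative test with P''(t) = 8t + 2: P''(-1/2) = -2 < 0 ⇒ local maximum; P''(0) = 2 > 0 ⇒ local minimum.
Thus P has its local maximum at t = -1/2, with value 1/12.

1/12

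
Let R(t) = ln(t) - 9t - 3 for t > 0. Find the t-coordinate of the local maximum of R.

R'(t) = 1/t − 9 = 0 gives t = 1/9.
R''(t) = -1/t², which is negative for t > 0, so this is a local maximum.
R(1/9) = 1·ln(1/9) - 1 - 3 ≈ -6.1972.

1/9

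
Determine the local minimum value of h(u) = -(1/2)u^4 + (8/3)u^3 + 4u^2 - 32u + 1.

-101/3

Critical points: h'(u) = -2u^3 + 8u^2 + 8u - 32 vanishes at u = -2, 2, 4.
Since h''(u) = -6u^2 + 16u + 8, we get h''(-2) = -48 < 0 ⇒ local maximum; h''(2) = 16 > 0 ⇒ local minimum; h''(4) = -24 < 0 ⇒ local maximum.
So the local minimum value is h(2) = -101/3.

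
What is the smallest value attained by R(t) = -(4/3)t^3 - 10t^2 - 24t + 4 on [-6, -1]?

The derivative is -4t^2 - 20t - 24, which vanishes at t = -3 and t = -2.
Compare values at every candidate in [-6, -1]: R(-6) = 76,  R(-3) = 22,  R(-2) = 68/3,  R(-1) = 58/3.
The minimum over the interval is 58/3, attained at t = -1.

58/3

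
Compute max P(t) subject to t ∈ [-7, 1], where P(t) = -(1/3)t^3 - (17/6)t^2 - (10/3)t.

The derivative is -t^2 - (17/3)t - 10/3, which vanishes at t = -5 and t = -2/3.
Evaluating at the critical points and endpoints: P(-7) = -7/6, P(-5) = -25/2, P(-2/3) = 86/81, P(1) = -13/2.
Hence the absolute maximum is 86/81 at t = -2/3.

86/81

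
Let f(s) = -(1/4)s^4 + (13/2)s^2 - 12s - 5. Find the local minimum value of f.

-43/4

Critical points: f'(s) = -s^3 + 13s - 12 vanishes at s = -4, 1, 3.
Since f''(s) = -3s^2 + 13, we get f''(-4) = -35 < 0 ⇒ local maximum; f''(1) = 10 > 0 ⇒ local minimum; f''(3) = -14 < 0 ⇒ local maximum.
Thus f has its local minimum at s = 1, with value -43/4.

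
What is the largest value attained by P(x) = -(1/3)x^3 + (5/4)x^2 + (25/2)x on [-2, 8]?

625/12

Differentiating, P'(x) = -x^2 + (5/2)x + 25/2; whose only zero in [-2, 8] is x = 5.
Evaluating at the critical points and endpoints: P(-2) = -52/3; P(5) = 625/12; P(8) = 28/3.
The maximum over the interval is 625/12, attained at x = 5.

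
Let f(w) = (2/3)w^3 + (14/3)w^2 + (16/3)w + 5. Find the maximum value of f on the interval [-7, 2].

f'(w) = 2w^2 + (28/3)w + 16/3, which vanishes at w = -4 and w = -2/3.
Evaluating at the critical points and endpoints: f(-7) = -97/3; f(-4) = 47/3; f(-2/3) = 269/81; f(2) = 119/3.
The maximum over the interval is 119/3, attained at w = 2.

119/3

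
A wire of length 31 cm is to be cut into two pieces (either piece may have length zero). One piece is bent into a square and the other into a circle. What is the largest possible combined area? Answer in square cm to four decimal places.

76.4740

Let x be the length used for the square. Square side x/4; circle radius (31−x)/(2π).
A(x) = (x/4)² + π·((31−x)/(2π))² = x²/16 + (31−x)²/(4π) for 0 ≤ x ≤ 31. A'(x) = x/8 − (31−x)/(2π) = 0 gives x = 4·31/(π+4) ≈ 17.3631.
A'' > 0, so the interior critical point is a minimum; the maximum is at an endpoint. A(0) = 76.4740 and A(31) = 60.0625, so the largest area is 76.4740.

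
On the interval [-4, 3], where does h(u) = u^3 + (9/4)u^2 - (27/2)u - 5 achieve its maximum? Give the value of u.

-3

The derivative is 3u^2 + (9/2)u - 27/2, which vanishes at u = -3 and u = 3/2.
Evaluating at the critical points and endpoints: h(-4) = 21, h(-3) = 115/4, h(3/2) = -269/16, h(3) = 7/4.
So the maximum is h(-3) = 115/4.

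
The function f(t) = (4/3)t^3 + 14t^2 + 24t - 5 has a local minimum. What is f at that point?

f'(t) = 4t^2 + 28t + 24. Setting f'(t) = 0 gives t ∈ {-6, -1}.
Second-derivative test with f''(t) = 8t + 28: f''(-6) = -20 < 0 ⇒ local maximum; f''(-1) = 20 > 0 ⇒ local minimum.
The local minimum is f(-1) = -49/3.

-49/3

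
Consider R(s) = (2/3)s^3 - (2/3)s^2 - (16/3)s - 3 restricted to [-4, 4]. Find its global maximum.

23/3

Differentiating, R'(s) = 2s^2 - (4/3)s - 16/3; which vanishes at s = -4/3 and s = 2.
Candidates: R(-4) = -35; R(-4/3) = 109/81; R(2) = -11; R(4) = 23/3.
So the maximum is R(4) = 23/3.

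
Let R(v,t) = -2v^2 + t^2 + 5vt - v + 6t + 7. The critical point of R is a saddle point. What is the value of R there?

∂R/∂v = -4v + 5t - 1 = 0 and ∂R/∂t = 5v + 2t + 6 = 0, so (v, t) = (-32/33, -19/33).
The Hessian has R_{vv} = -4, R_{tt} = 2, R_{vt} = 5, giving D = -33 < 0, so the point is a saddle point.
R(-32/33, -19/33) = 190/33.

190/33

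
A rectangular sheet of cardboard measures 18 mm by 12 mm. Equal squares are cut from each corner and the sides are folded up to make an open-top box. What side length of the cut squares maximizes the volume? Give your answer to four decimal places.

2.3542

With cut size x, the volume is V(x) = x(18 − 2x)(12 − 2x) for 0 < x < 6.
V'(x) = 12x^2 − 120x + 216. Setting V'(x) = 0 gives x ≈ 2.3542 (the root in (0, 6)).
V''(x) = 24x − 120 is negative there, so this is the maximum; V ≈ 228.1621.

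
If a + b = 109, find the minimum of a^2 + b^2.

11881/2

With a + b = 109, a^2 + b^2 = a^2 + (109 − a)^2.
The derivative 2a − 2(109 − a) = 4a − 218 vanishes at a = 109/2; second derivative 4 > 0, a minimum.
The minimum is 2·(109/2)^2 = 11881/2.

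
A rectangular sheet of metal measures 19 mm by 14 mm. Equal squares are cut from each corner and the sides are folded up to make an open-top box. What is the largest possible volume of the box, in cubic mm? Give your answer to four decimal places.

315.8551

With cut size x, the volume is V(x) = x(19 − 2x)(14 − 2x) for 0 < x < 7.
V'(x) = 12x^2 − 132x + 266. Setting V'(x) = 0 gives x ≈ 2.6569 (the root in (0, 7)).
V''(x) = 24x − 132 is negative there, so this is the maximum; V ≈ 315.8551.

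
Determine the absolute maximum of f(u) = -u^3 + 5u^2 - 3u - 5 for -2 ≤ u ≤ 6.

29

f'(u) = -3u^2 + 10u - 3, which vanishes at u = 1/3 and u = 3.
Compare values at every candidate in [-2, 6]: f(-2) = 29, f(1/3) = -148/27, f(3) = 4, f(6) = -59.
The maximum over the interval is 29, attained at u = -2.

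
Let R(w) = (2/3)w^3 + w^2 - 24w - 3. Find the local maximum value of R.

199/3

Critical points: R'(w) = 2w^2 + 2w - 24 vanishes at w = -4, 3.
R''(w) = 4w + 2. R''(-4) = -14 < 0 ⇒ local maximum; R''(3) = 14 > 0 ⇒ local minimum.
So the local maximum value is R(-4) = 199/3.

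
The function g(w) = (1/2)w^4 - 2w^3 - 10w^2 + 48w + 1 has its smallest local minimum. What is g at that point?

Critical points: g'(w) = 2w^3 - 6w^2 - 20w + 48 vanishes at w = -3, 2, 4.
Since g''(w) = 6w^2 - 12w - 20, we get g''(-3) = 70 > 0 ⇒ local minimum; g''(2) = -20 < 0 ⇒ local maximum; g''(4) = 28 > 0 ⇒ local minimum.
So the smallest local minimum value is g(-3) = -277/2.

-277/2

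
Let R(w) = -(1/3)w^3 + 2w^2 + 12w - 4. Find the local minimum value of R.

-52/3

R'(w) = -w^2 + 4w + 12. Setting R'(w) = 0 gives w ∈ {-2, 6}.
Since R''(w) = -2w + 4, we get R''(-2) = 8 > 0 ⇒ local minimum; R''(6) = -8 < 0 ⇒ local maximum.
So the local minimum value is R(-2) = -52/3.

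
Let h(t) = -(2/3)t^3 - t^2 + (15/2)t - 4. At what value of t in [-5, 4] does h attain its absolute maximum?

h'(t) = -2t^2 - 2t + 15/2, which vanishes at t = -5/2 and t = 3/2.
Evaluating at the critical points and endpoints: h(-5) = 101/6,  h(-5/2) = -223/12,  h(3/2) = 11/4,  h(4) = -98/3.
So the maximum is h(-5) = 101/6.

-5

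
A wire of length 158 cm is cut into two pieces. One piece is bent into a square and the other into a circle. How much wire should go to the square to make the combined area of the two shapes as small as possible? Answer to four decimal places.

Let x be the length used for the square. Square side x/4; circle radius (158−x)/(2π).
A(x) = (x/4)² + π·((158−x)/(2π))² = x²/16 + (158−x)²/(4π) for 0 ≤ x ≤ 158. A'(x) = x/8 − (158−x)/(2π) = 0 gives x = 4·158/(π+4) ≈ 88.4957.
A'' = 1/8 + 1/(2π) > 0, so this gives the minimum combined area; x ≈ 88.4957 cm to the square.

88.4957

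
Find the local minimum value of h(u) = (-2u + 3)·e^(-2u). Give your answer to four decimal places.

h'(u) = (-2)·e^(-2u) + (-2u + 3)·(-2)·e^(-2u) = (4u - 8)·e^(-2u). Since e^(-2u) > 0, the only critical point is u = 2.
h''(2) has the same sign as 4 > 0, so this is a local minimum.
h(2) = (-1)·e^(-4) ≈ -0.0183.

-0.0183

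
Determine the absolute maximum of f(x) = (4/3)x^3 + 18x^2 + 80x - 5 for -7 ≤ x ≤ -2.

The derivative is 4x^2 + 36x + 80, which vanishes at x = -5 and x = -4.
Candidates: f(-7) = -421/3,  f(-5) = -365/3,  f(-4) = -367/3,  f(-2) = -311/3.
The maximum over the interval is -311/3, attained at x = -2.

-311/3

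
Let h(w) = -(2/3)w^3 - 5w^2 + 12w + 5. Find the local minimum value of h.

-103

Critical points: h'(w) = -2w^2 - 10w + 12 vanishes at w = -6, 1.
Since h''(w) = -4w - 10, we get h''(-6) = 14 > 0 ⇒ local minimum; h''(1) = -14 < 0 ⇒ local maximum.
So the local minimum value is h(-6) = -103.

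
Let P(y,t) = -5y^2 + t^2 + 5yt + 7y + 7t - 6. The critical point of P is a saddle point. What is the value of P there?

-79/5

∂P/∂y = -10y + 5t + 7 = 0 and ∂P/∂t = 5y + 2t + 7 = 0, so (y, t) = (-7/15, -7/3).
The Hessian has P_{yy} = -10, P_{tt} = 2, P_{yt} = 5, giving D = -45 < 0, so the point is a saddle point.
P(-7/15, -7/3) = -79/5.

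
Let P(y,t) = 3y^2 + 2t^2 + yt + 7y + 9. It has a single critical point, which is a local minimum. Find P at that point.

109/23

∂P/∂y = 6y + t + 7 = 0 and ∂P/∂t = y + 4t = 0, so (y, t) = (-28/23, 7/23).
The Hessian has P_{yy} = 6, P_{tt} = 4, P_{yt} = 1, giving D = 23 > 0 with P_{yy} > 0, so the point is a local minimum.
P(-28/23, 7/23) = 109/23.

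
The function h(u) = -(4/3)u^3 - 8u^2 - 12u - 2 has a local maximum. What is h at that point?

Critical points: h'(u) = -4u^2 - 16u - 12 vanishes at u = -3, -1.
h''(u) = -8u - 16. h''(-3) = 8 > 0 ⇒ local minimum; h''(-1) = -8 < 0 ⇒ local maximum.
So the local maximum value is h(-1) = 10/3.

10/3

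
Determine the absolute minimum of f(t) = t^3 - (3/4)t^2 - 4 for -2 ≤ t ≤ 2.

The derivative is 3t^2 - (3/2)t, which vanishes at t = 0 and t = 1/2.
Compare values at every candidate in [-2, 2]: f(-2) = -15; f(0) = -4; f(1/2) = -65/16; f(2) = 1.
So the minimum is f(-2) = -15.

-15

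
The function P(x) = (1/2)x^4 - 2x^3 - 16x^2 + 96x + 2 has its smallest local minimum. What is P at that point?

-382

P'(x) = 2x^3 - 6x^2 - 32x + 96 = 0 at x = -4, 3, 4.
Second-derivative test with P''(x) = 6x^2 - 12x - 32: P''(-4) = 112 > 0 ⇒ local minimum; P''(3) = -14 < 0 ⇒ local maximum; P''(4) = 16 > 0 ⇒ local minimum.
So the smallest local minimum value is P(-4) = -382.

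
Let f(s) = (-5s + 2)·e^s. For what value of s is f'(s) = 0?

-3/5

f'(s) = (-5)·e^s + (-5s + 2)·1·e^s = (-5s - 3)·e^s. Since e^s > 0, the only critical point is s = -3/5.
f''(-3/5) has the same sign as -5 < 0, so this is a local maximum.
f(-3/5) = (5)·e^(-3/5) ≈ 2.7441.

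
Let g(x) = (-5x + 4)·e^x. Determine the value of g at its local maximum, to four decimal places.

4.0937

g'(x) = (-5)·e^x + (-5x + 4)·1·e^x = (-5x - 1)·e^x. Since e^x > 0, the only critical point is x = -1/5.
g''(-1/5) has the same sign as -5 < 0, so this is a local maximum.
g(-1/5) = (5)·e^(-1/5) ≈ 4.0937.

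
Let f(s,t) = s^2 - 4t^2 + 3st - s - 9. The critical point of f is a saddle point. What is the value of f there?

-229/25

∂f/∂s = 2s + 3t - 1 = 0 and ∂f/∂t = 3s - 8t = 0, so (s, t) = (8/25, 3/25).
The Hessian has f_{ss} = 2, f_{tt} = -8, f_{st} = 3, giving D = -25 < 0, so the point is a saddle point.
f(8/25, 3/25) = -229/25.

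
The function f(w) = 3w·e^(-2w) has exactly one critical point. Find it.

1/2

f'(w) = 3·e^(-2w) + (3w)·(-2)·e^(-2w) = (-6w + 3)·e^(-2w). Since e^(-2w) > 0, the only critical point is w = 1/2.
f''(1/2) has the same sign as -6 < 0, so this is a local maximum.
f(1/2) = (3/2)·e^(-1) ≈ 0.5518.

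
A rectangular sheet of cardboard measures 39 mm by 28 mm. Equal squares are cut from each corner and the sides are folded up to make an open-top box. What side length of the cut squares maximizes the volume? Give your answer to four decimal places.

5.3620

With cut size x, the volume is V(x) = x(39 − 2x)(28 − 2x) for 0 < x < 14.
V'(x) = 12x^2 − 268x + 1092. Setting V'(x) = 0 gives x ≈ 5.3620 (the root in (0, 14)).
V''(x) = 24x − 268 is negative there, so this is the maximum; V ≈ 2619.3165.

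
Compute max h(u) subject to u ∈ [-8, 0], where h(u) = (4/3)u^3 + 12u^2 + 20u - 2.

h'(u) = 4u^2 + 24u + 20, which vanishes at u = -5 and u = -1.
Candidates: h(-8) = -230/3; h(-5) = 94/3; h(-1) = -34/3; h(0) = -2.
The maximum over the interval is 94/3, attained at u = -5.

94/3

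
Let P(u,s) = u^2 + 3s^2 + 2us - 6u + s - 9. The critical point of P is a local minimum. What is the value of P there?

∂P/∂u = 2u + 2s - 6 = 0 and ∂P/∂s = 2u + 6s + 1 = 0, so (u, s) = (19/4, -7/4).
The Hessian has P_{uu} = 2, P_{ss} = 6, P_{us} = 2, giving D = 8 > 0 with P_{uu} > 0, so the point is a local minimum.
P(19/4, -7/4) = -193/8.

-193/8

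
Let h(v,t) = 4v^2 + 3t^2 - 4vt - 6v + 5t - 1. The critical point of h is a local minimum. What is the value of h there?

∂h/∂v = 8v - 4t - 6 = 0 and ∂h/∂t = -4v + 6t + 5 = 0, so (v, t) = (1/2, -1/2).
The Hessian has h_{vv} = 8, h_{tt} = 6, h_{vt} = -4, giving D = 32 > 0 with h_{vv} > 0, so the point is a local minimum.
h(1/2, -1/2) = -15/4.

-15/4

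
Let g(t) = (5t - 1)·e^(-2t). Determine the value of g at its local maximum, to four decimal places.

0.6165

g'(t) = 5·e^(-2t) + (5t - 1)·(-2)·e^(-2t) = (-10t + 7)·e^(-2t). Since e^(-2t) > 0, the only critical point is t = 7/10.
g''(7/10) has the same sign as -10 < 0, so this is a local maximum.
g(7/10) = (5/2)·e^(-7/5) ≈ 0.6165.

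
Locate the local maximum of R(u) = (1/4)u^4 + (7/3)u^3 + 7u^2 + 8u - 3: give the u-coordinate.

-2

R'(u) = u^3 + 7u^2 + 14u + 8 = 0 at u = -4, -2, -1.
Second-derivative test with R''(u) = 3u^2 + 14u + 14: R''(-4) = 6 > 0 ⇒ local minimum; R''(-2) = -2 < 0 ⇒ local maximum; R''(-1) = 3 > 0 ⇒ local minimum.
Thus R has its local maximum at u = -2, with value -17/3.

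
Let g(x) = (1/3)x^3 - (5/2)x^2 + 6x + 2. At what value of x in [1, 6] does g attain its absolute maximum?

6

g'(x) = x^2 - 5x + 6, which vanishes at x = 2 and x = 3.
Compare values at every candidate in [1, 6]: g(1) = 35/6,  g(2) = 20/3,  g(3) = 13/2,  g(6) = 20.
The maximum over the interval is 20, attained at x = 6.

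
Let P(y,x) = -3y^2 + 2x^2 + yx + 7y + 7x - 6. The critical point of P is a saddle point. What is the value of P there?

-248/25

∂P/∂y = -6y + x + 7 = 0 and ∂P/∂x = y + 4x + 7 = 0, so (y, x) = (21/25, -49/25).
The Hessian has P_{yy} = -6, P_{xx} = 4, P_{yx} = 1, giving D = -25 < 0, so the point is a saddle point.
P(21/25, -49/25) = -248/25.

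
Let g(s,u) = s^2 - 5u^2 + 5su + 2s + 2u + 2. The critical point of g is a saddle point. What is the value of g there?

∂g/∂s = 2s + 5u + 2 = 0 and ∂g/∂u = 5s - 10u + 2 = 0, so (s, u) = (-2/3, -2/15).
The Hessian has g_{ss} = 2, g_{uu} = -10, g_{su} = 5, giving D = -45 < 0, so the point is a saddle point.
g(-2/3, -2/15) = 6/5.

6/5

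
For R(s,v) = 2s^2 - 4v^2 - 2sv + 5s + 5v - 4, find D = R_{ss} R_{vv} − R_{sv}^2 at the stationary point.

-36

∂R/∂s = 4s - 2v + 5 = 0 and ∂R/∂v = -2s - 8v + 5 = 0, so (s, v) = (-5/6, 5/6).
The Hessian has R_{ss} = 4, R_{vv} = -8, R_{sv} = -2, giving D = -36 < 0, so the point is a saddle point.
D = (4)·(-8) − (-2)^2 = -36.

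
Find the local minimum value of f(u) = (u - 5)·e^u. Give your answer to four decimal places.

-54.5982

By the product rule, f'(u) = (u - 4)·e^u. Since e^u > 0, the only critical point is u = 4.
f''(4) has the same sign as 1 > 0, so this is a local minimum.
f(4) = (-1)·e^(4) ≈ -54.5982.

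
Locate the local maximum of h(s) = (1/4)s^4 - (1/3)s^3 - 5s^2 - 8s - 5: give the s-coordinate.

-1

h'(s) = s^3 - s^2 - 10s - 8. Setting h'(s) = 0 gives s ∈ {-2, -1, 4}.
Since h''(s) = 3s^2 - 2s - 10, we get h''(-2) = 6 > 0 ⇒ local minimum; h''(-1) = -5 < 0 ⇒ local maximum; h''(4) = 30 > 0 ⇒ local minimum.
So the local maximum value is h(-1) = -17/12.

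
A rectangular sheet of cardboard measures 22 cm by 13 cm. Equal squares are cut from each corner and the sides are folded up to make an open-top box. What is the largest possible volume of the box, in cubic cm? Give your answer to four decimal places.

With cut size x, the volume is V(x) = x(22 − 2x)(13 − 2x) for 0 < x < 6.5.
V'(x) = 12x^2 − 140x + 286. Setting V'(x) = 0 gives x ≈ 2.6405 (the root in (0, 6.5)).
V''(x) = 24x − 140 is negative there, so this is the maximum; V ≈ 340.7670.

340.7670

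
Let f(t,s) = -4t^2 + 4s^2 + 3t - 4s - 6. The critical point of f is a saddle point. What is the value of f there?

∂f/∂t = -8t + 3 = 0 and ∂f/∂s = 8s - 4 = 0, so (t, s) = (3/8, 1/2).
The Hessian has f_{tt} = -8, f_{ss} = 8, f_{ts} = 0, giving D = -64 < 0, so the point is a saddle point.
f(3/8, 1/2) = -103/16.

-103/16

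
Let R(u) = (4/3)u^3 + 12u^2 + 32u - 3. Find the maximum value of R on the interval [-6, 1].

127/3

The derivative is 4u^2 + 24u + 32, which vanishes at u = -4 and u = -2.
Candidates: R(-6) = -51,  R(-4) = -73/3,  R(-2) = -89/3,  R(1) = 127/3.
So the maximum is R(1) = 127/3.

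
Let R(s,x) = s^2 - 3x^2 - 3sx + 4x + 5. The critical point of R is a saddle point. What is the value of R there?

121/21

∂R/∂s = 2s - 3x = 0 and ∂R/∂x = -3s - 6x + 4 = 0, so (s, x) = (4/7, 8/21).
The Hessian has R_{ss} = 2, R_{xx} = -6, R_{sx} = -3, giving D = -21 < 0, so the point is a saddle point.
R(4/7, 8/21) = 121/21.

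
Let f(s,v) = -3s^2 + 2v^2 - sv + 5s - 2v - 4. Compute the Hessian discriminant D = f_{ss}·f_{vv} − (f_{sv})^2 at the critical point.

∂f/∂s = -6s - v + 5 = 0 and ∂f/∂v = -s + 4v - 2 = 0, so (s, v) = (18/25, 17/25).
The Hessian has f_{ss} = -6, f_{vv} = 4, f_{sv} = -1, giving D = -25 < 0, so the point is a saddle point.
D = (-6)·(4) − (-1)^2 = -25.

-25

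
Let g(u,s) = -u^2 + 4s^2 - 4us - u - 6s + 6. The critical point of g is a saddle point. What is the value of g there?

23/4

∂g/∂u = -2u - 4s - 1 = 0 and ∂g/∂s = -4u + 8s - 6 = 0, so (u, s) = (-1, 1/4).
The Hessian has g_{uu} = -2, g_{ss} = 8, g_{us} = -4, giving D = -32 < 0, so the point is a saddle point.
g(-1, 1/4) = 23/4.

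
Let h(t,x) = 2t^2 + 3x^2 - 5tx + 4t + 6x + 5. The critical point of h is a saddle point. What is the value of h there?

245

∂h/∂t = 4t - 5x + 4 = 0 and ∂h/∂x = -5t + 6x + 6 = 0, so (t, x) = (54, 44).
The Hessian has h_{tt} = 4, h_{xx} = 6, h_{tx} = -5, giving D = -1 < 0, so the point is a saddle point.
h(54, 44) = 245.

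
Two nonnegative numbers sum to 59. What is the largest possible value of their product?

3481/4

With x + y = 59, the product is P(x) = x(59 − x).
P'(x) = 59 − 2x = 0 gives x = 59/2; P'' = −2 < 0, so this is the maximum.
P = 59/2·59/2 = 3481/4.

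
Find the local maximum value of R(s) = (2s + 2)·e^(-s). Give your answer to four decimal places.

By the product rule, R'(s) = (-2s)·e^(-s). Since e^(-s) > 0, the only critical point is s = 0.
R''(0) has the same sign as -2 < 0, so this is a local maximum.
R(0) = (2)·e^(0) ≈ 2.0000.

2.0000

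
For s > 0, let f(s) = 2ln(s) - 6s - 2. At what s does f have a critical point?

f'(s) = 2/s − 6 = 0 gives s = 1/3.
f''(s) = -2/s², which is negative for s > 0, so this is a local maximum.
f(1/3) = 2·ln(1/3) - 2 - 2 ≈ -6.1972.

1/3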